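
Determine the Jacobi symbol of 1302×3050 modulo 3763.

By multiplicativity, (1302·3050|3763) = (1302|3763)·(3050|3763).
First factor (1302|3763):
(1302|3763)
  = -(651|3763)    [3763 ≡ 3 mod 8 ⇒ (2|3763) = -1]
  = (3763|651)    [QR: both ≡ 3 mod 4, sign flips]
  = (508|651)    [3763 ≡ 508 mod 651]
  = (127|651)    [651 ≡ 3 mod 8 ⇒ (2|651)^2 = +1]
  = -(651|127)    [QR: both ≡ 3 mod 4, sign flips]
  = -(16|127)    [651 ≡ 16 mod 127]
  = -(1|127)    [127 ≡ 7 mod 8 ⇒ (2|127)^4 = +1]
  = -1    [(1|127) = 1]
Second factor (3050|3763):
(3050|3763)
  = -(1525|3763)    [3763 ≡ 3 mod 8 ⇒ (2|3763) = -1]
  = -(3763|1525)    [QR: 1525 ≡ 1 mod 4, sign kept]
  = -(713|1525)    [3763 ≡ 713 mod 1525]
  = -(1525|713)    [QR: 713 ≡ 1 mod 4, sign kept]
  = -(99|713)    [1525 ≡ 99 mod 713]
  = -(713|99)    [QR: 713 ≡ 1 mod 4, sign kept]
  = -(20|99)    [713 ≡ 20 mod 99]
  = -(5|99)    [99 ≡ 3 mod 8 ⇒ (2|99)^2 = +1]
  = -(99|5)    [QR: 5 ≡ 1 mod 4, sign kept]
  = -(4|5)    [99 ≡ 4 mod 5]
  = -(1|5)    [5 ≡ 5 mod 8 ⇒ (2|5)^2 = +1]
  = -1    [(1|5) = 1]
Product: (-1)·(-1) = 1.

1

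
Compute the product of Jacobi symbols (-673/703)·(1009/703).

By multiplicativity, (-673·1009/703) = (-673/703)·(1009/703).
First factor (-673/703):
(-673/703)
  = (30/703)    [-673 ≡ 30 mod 703]
  = (15/703)    [703 ≡ 7 mod 8 ⇒ (2/703) = +1]
  = -(703/15)    [QR: both ≡ 3 mod 4, sign flips]
  = -(13/15)    [703 ≡ 13 mod 15]
  = -(15/13)    [QR: 13 ≡ 1 mod 4, sign kept]
  = -(2/13)    [15 ≡ 2 mod 13]
  = (1/13)    [13 ≡ 5 mod 8 ⇒ (2/13) = -1]
  = 1    [(1/13) = 1]
Second factor (1009/703):
(1009/703)
  = (306/703)    [1009 ≡ 306 mod 703]
  = (153/703)    [703 ≡ 7 mod 8 ⇒ (2/703) = +1]
  = (703/153)    [QR: 153 ≡ 1 mod 4, sign kept]
  = (91/153)    [703 ≡ 91 mod 153]
  = (153/91)    [QR: 153 ≡ 1 mod 4, sign kept]
  = (62/91)    [153 ≡ 62 mod 91]
  = -(31/91)    [91 ≡ 3 mod 8 ⇒ (2/91) = -1]
  = (91/31)    [QR: both ≡ 3 mod 4, sign flips]
  = (29/31)    [91 ≡ 29 mod 31]
  = (31/29)    [QR: 29 ≡ 1 mod 4, sign kept]
  = (2/29)    [31 ≡ 2 mod 29]
  = -(1/29)    [29 ≡ 5 mod 8 ⇒ (2/29) = -1]
  = -1    [(1/29) = 1]
Product: (1)·(-1) = -1.

-1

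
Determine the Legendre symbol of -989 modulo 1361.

(-989 / 1361)
  = (989 / 1361)    [1361 ≡ 1 mod 4 ⇒ (-1 / 1361) = +1]
  = (1361 / 989)    [QR: 989 ≡ 1 mod 4, sign kept]
  = (372 / 989)    [1361 ≡ 372 mod 989]
  = (93 / 989)    [989 ≡ 5 mod 8 ⇒ (2 / 989)^2 = +1]
  = (989 / 93)    [QR: 93 ≡ 1 mod 4, sign kept]
  = (59 / 93)    [989 ≡ 59 mod 93]
  = (93 / 59)    [QR: 93 ≡ 1 mod 4, sign kept]
  = (34 / 59)    [93 ≡ 34 mod 59]
  = -(17 / 59)    [59 ≡ 3 mod 8 ⇒ (2 / 59) = -1]
  = -(59 / 17)    [QR: 17 ≡ 1 mod 4, sign kept]
  = -(8 / 17)    [59 ≡ 8 mod 17]
  = -(1 / 17)    [17 ≡ 1 mod 8 ⇒ (2 / 17)^3 = +1]
  = -1    [(1 / 17) = 1]

-1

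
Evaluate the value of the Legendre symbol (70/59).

(70/59)
  = (11/59)    [70 ≡ 11 mod 59]
  = -(59/11)    [QR: both ≡ 3 mod 4, sign flips]
  = -(4/11)    [59 ≡ 4 mod 11]
  = -(1/11)    [11 ≡ 3 mod 8 ⇒ (2/11)^2 = +1]
  = -1    [(1/11) = 1]

-1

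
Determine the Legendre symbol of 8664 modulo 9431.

(8664|9431)
  = (1083|9431)    [9431 ≡ 7 mod 8 ⇒ (2|9431)^3 = +1]
  = -(9431|1083)    [QR: both ≡ 3 mod 4, sign flips]
  = -(767|1083)    [9431 ≡ 767 mod 1083]
  = (1083|767)    [QR: both ≡ 3 mod 4, sign flips]
  = (316|767)    [1083 ≡ 316 mod 767]
  = (79|767)    [767 ≡ 7 mod 8 ⇒ (2|767)^2 = +1]
  = -(767|79)    [QR: both ≡ 3 mod 4, sign flips]
  = -(56|79)    [767 ≡ 56 mod 79]
  = -(7|79)    [79 ≡ 7 mod 8 ⇒ (2|79)^3 = +1]
  = (79|7)    [QR: both ≡ 3 mod 4, sign flips]
  = (2|7)    [79 ≡ 2 mod 7]
  = (1|7)    [7 ≡ 7 mod 8 ⇒ (2|7) = +1]
  = 1    [(1|7) = 1]

1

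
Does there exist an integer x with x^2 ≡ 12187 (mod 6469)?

(12187/6469)
  = (5718/6469)    [12187 ≡ 5718 mod 6469]
  = -(2859/6469)    [6469 ≡ 5 mod 8 ⇒ (2/6469) = -1]
  = -(6469/2859)    [QR: 6469 ≡ 1 mod 4, sign kept]
  = -(751/2859)    [6469 ≡ 751 mod 2859]
  = (2859/751)    [QR: both ≡ 3 mod 4, sign flips]
  = (606/751)    [2859 ≡ 606 mod 751]
  = (303/751)    [751 ≡ 7 mod 8 ⇒ (2/751) = +1]
  = -(751/303)    [QR: both ≡ 3 mod 4, sign flips]
  = -(145/303)    [751 ≡ 145 mod 303]
  = -(303/145)    [QR: 145 ≡ 1 mod 4, sign kept]
  = -(13/145)    [303 ≡ 13 mod 145]
  = -(145/13)    [QR: 13 ≡ 1 mod 4, sign kept]
  = -(2/13)    [145 ≡ 2 mod 13]
  = (1/13)    [13 ≡ 5 mod 8 ⇒ (2/13) = -1]
  = 1    [(1/13) = 1]
The Legendre symbol is 1, so x^2 ≡ 12187 (mod 6469) has solution.

yes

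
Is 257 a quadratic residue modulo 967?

yes

257 ≡ 1 (mod 4), so quadratic reciprocity gives (257/967) = (967/257). Reduce: 967 ≡ 196 (mod 257). Now have (196/257).
Factor out 2: 196 = 2^2·49. Since 257 ≡ 1 (mod 8), (2/257) = +1, and (2/257)^2 = +1. Now have (49/257).
49 ≡ 1 (mod 4), so quadratic reciprocity gives (49/257) = (257/49). Reduce: 257 ≡ 12 (mod 49). Now have (12/49).
Factor out 2: 12 = 2^2·3. Since 49 ≡ 1 (mod 8), (2/49) = +1, and (2/49)^2 = +1. Now have (3/49).
49 ≡ 1 (mod 4), so quadratic reciprocity gives (3/49) = (49/3). Reduce: 49 ≡ 1 (mod 3). Now have (1/3).
(1/3) = 1. Collecting the sign factors: 1.
The Legendre symbol is 1, so x^2 ≡ 257 (mod 967) has solution.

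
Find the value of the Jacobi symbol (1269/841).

1

(1269/841)
  = (428/841)    [1269 ≡ 428 mod 841]
  = (107/841)    [841 ≡ 1 mod 8 ⇒ (2/841)^2 = +1]
  = (841/107)    [QR: 841 ≡ 1 mod 4, sign kept]
  = (92/107)    [841 ≡ 92 mod 107]
  = (23/107)    [107 ≡ 3 mod 8 ⇒ (2/107)^2 = +1]
  = -(107/23)    [QR: both ≡ 3 mod 4, sign flips]
  = -(15/23)    [107 ≡ 15 mod 23]
  = (23/15)    [QR: both ≡ 3 mod 4, sign flips]
  = (8/15)    [23 ≡ 8 mod 15]
  = (1/15)    [15 ≡ 7 mod 8 ⇒ (2/15)^3 = +1]
  = 1    [(1/15) = 1]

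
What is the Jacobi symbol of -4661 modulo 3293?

-1

(-4661/3293)
  = (1925/3293)    [-4661 ≡ 1925 mod 3293]
  = (3293/1925)    [QR: 1925 ≡ 1 mod 4, sign kept]
  = (1368/1925)    [3293 ≡ 1368 mod 1925]
  = -(171/1925)    [1925 ≡ 5 mod 8 ⇒ (2/1925)^3 = -1]
  = -(1925/171)    [QR: 1925 ≡ 1 mod 4, sign kept]
  = -(44/171)    [1925 ≡ 44 mod 171]
  = -(11/171)    [171 ≡ 3 mod 8 ⇒ (2/171)^2 = +1]
  = (171/11)    [QR: both ≡ 3 mod 4, sign flips]
  = (6/11)    [171 ≡ 6 mod 11]
  = -(3/11)    [11 ≡ 3 mod 8 ⇒ (2/11) = -1]
  = (11/3)    [QR: both ≡ 3 mod 4, sign flips]
  = (2/3)    [11 ≡ 2 mod 3]
  = -(1/3)    [3 ≡ 3 mod 8 ⇒ (2/3) = -1]
  = -1    [(1/3) = 1]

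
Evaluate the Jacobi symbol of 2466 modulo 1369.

1

(2466/1369)
  = (1097/1369)    [2466 ≡ 1097 mod 1369]
  = (1369/1097)    [QR: 1097 ≡ 1 mod 4, sign kept]
  = (272/1097)    [1369 ≡ 272 mod 1097]
  = (17/1097)    [1097 ≡ 1 mod 8 ⇒ (2/1097)^4 = +1]
  = (1097/17)    [QR: 17 ≡ 1 mod 4, sign kept]
  = (9/17)    [1097 ≡ 9 mod 17]
  = (17/9)    [QR: 9 ≡ 1 mod 4, sign kept]
  = (8/9)    [17 ≡ 8 mod 9]
  = (1/9)    [9 ≡ 1 mod 8 ⇒ (2/9)^3 = +1]
  = 1    [(1/9) = 1]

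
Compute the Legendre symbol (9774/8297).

-1

(9774/8297)
  = (1477/8297)    [9774 ≡ 1477 mod 8297]
  = (8297/1477)    [QR: 1477 ≡ 1 mod 4, sign kept]
  = (912/1477)    [8297 ≡ 912 mod 1477]
  = (57/1477)    [1477 ≡ 5 mod 8 ⇒ (2/1477)^4 = +1]
  = (1477/57)    [QR: 57 ≡ 1 mod 4, sign kept]
  = (52/57)    [1477 ≡ 52 mod 57]
  = (13/57)    [57 ≡ 1 mod 8 ⇒ (2/57)^2 = +1]
  = (57/13)    [QR: 13 ≡ 1 mod 4, sign kept]
  = (5/13)    [57 ≡ 5 mod 13]
  = (13/5)    [QR: 5 ≡ 1 mod 4, sign kept]
  = (3/5)    [13 ≡ 3 mod 5]
  = (5/3)    [QR: 5 ≡ 1 mod 4, sign kept]
  = (2/3)    [5 ≡ 2 mod 3]
  = -(1/3)    [3 ≡ 3 mod 8 ⇒ (2/3) = -1]
  = -1    [(1/3) = 1]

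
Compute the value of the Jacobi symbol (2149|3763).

2149 ≡ 1 (mod 4), so quadratic reciprocity gives (2149|3763) = (3763|2149). Reduce: 3763 ≡ 1614 (mod 2149). Now have (1614|2149).
Factor out 2: 1614 = 2·807. Since 2149 ≡ 5 (mod 8), (2|2149) = -1. Now have -(807|2149).
2149 ≡ 1 (mod 4), so quadratic reciprocity gives (807|2149) = (2149|807). Reduce: 2149 ≡ 535 (mod 807). Now have -(535|807).
Both 535 ≡ 3 and 807 ≡ 3 (mod 4), so reciprocity gives (535|807) = -(807|535). Reduce: 807 ≡ 272 (mod 535). Now have (272|535).
Factor out 2: 272 = 2^4·17. Since 535 ≡ 7 (mod 8), (2|535) = +1, and (2|535)^4 = +1. Now have (17|535).
17 ≡ 1 (mod 4), so quadratic reciprocity gives (17|535) = (535|17). Reduce: 535 ≡ 8 (mod 17). Now have (8|17).
Factor out 2: 8 = 2^3. Since 17 ≡ 1 (mod 8), (2|17) = +1, and (2|17)^3 = +1. Now have (1|17).
(1|17) = 1. Collecting the sign factors: 1.

1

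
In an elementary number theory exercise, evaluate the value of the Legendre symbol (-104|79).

-1

Pull out -1: (-104|79) = (-1|79)·(104|79). Since 79 ≡ 3 (mod 4), (-1|79) = -1. Now have -(104|79).
Reduce the numerator: 104 ≡ 25 (mod 79), so (104|79) = (25|79).
25 ≡ 1 (mod 4), so quadratic reciprocity gives (25|79) = (79|25). Reduce: 79 ≡ 4 (mod 25). Now have -(4|25).
Factor out 2: 4 = 2^2. Since 25 ≡ 1 (mod 8), (2|25) = +1, and (2|25)^2 = +1. Now have -(1|25).
(1|25) = 1. Collecting the sign factors: -1.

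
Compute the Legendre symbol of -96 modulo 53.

Reduce the numerator: -96 ≡ 10 (mod 53), so (-96 / 53) = (10 / 53).
Factor out 2: 10 = 2·5. Since 53 ≡ 5 (mod 8), (2 / 53) = -1. Now have -(5 / 53).
5 ≡ 1 (mod 4), so quadratic reciprocity gives (5 / 53) = (53 / 5). Reduce: 53 ≡ 3 (mod 5). Now have -(3 / 5).
5 ≡ 1 (mod 4), so quadratic reciprocity gives (3 / 5) = (5 / 3). Reduce: 5 ≡ 2 (mod 3). Now have -(2 / 3).
Factor out 2: 2 = 2. Since 3 ≡ 3 (mod 8), (2 / 3) = -1. Now have (1 / 3).
(1 / 3) = 1. Collecting the sign factors: 1.

1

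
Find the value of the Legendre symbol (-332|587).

-1

(-332|587)
  = (255|587)    [-332 ≡ 255 mod 587]
  = -(587|255)    [QR: both ≡ 3 mod 4, sign flips]
  = -(77|255)    [587 ≡ 77 mod 255]
  = -(255|77)    [QR: 77 ≡ 1 mod 4, sign kept]
  = -(24|77)    [255 ≡ 24 mod 77]
  = (3|77)    [77 ≡ 5 mod 8 ⇒ (2|77)^3 = -1]
  = (77|3)    [QR: 77 ≡ 1 mod 4, sign kept]
  = (2|3)    [77 ≡ 2 mod 3]
  = -(1|3)    [3 ≡ 3 mod 8 ⇒ (2|3) = -1]
  = -1    [(1|3) = 1]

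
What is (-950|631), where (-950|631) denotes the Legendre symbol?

1

(-950|631)
  = (312|631)    [-950 ≡ 312 mod 631]
  = (39|631)    [631 ≡ 7 mod 8 ⇒ (2|631)^3 = +1]
  = -(631|39)    [QR: both ≡ 3 mod 4, sign flips]
  = -(7|39)    [631 ≡ 7 mod 39]
  = (39|7)    [QR: both ≡ 3 mod 4, sign flips]
  = (4|7)    [39 ≡ 4 mod 7]
  = (1|7)    [7 ≡ 7 mod 8 ⇒ (2|7)^2 = +1]
  = 1    [(1|7) = 1]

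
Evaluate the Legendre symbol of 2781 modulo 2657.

(2781|2657)
  = (124|2657)    [2781 ≡ 124 mod 2657]
  = (31|2657)    [2657 ≡ 1 mod 8 ⇒ (2|2657)^2 = +1]
  = (2657|31)    [QR: 2657 ≡ 1 mod 4, sign kept]
  = (22|31)    [2657 ≡ 22 mod 31]
  = (11|31)    [31 ≡ 7 mod 8 ⇒ (2|31) = +1]
  = -(31|11)    [QR: both ≡ 3 mod 4, sign flips]
  = -(9|11)    [31 ≡ 9 mod 11]
  = -(11|9)    [QR: 9 ≡ 1 mod 4, sign kept]
  = -(2|9)    [11 ≡ 2 mod 9]
  = -(1|9)    [9 ≡ 1 mod 8 ⇒ (2|9) = +1]
  = -1    [(1|9) = 1]

-1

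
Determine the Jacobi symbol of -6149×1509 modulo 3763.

By multiplicativity, (-6149·1509/3763) = (-6149/3763)·(1509/3763).
First factor (-6149/3763):
(-6149/3763)
  = (1377/3763)    [-6149 ≡ 1377 mod 3763]
  = (3763/1377)    [QR: 1377 ≡ 1 mod 4, sign kept]
  = (1009/1377)    [3763 ≡ 1009 mod 1377]
  = (1377/1009)    [QR: 1009 ≡ 1 mod 4, sign kept]
  = (368/1009)    [1377 ≡ 368 mod 1009]
  = (23/1009)    [1009 ≡ 1 mod 8 ⇒ (2/1009)^4 = +1]
  = (1009/23)    [QR: 1009 ≡ 1 mod 4, sign kept]
  = (20/23)    [1009 ≡ 20 mod 23]
  = (5/23)    [23 ≡ 7 mod 8 ⇒ (2/23)^2 = +1]
  = (23/5)    [QR: 5 ≡ 1 mod 4, sign kept]
  = (3/5)    [23 ≡ 3 mod 5]
  = (5/3)    [QR: 5 ≡ 1 mod 4, sign kept]
  = (2/3)    [5 ≡ 2 mod 3]
  = -(1/3)    [3 ≡ 3 mod 8 ⇒ (2/3) = -1]
  = -1    [(1/3) = 1]
Second factor (1509/3763):
(1509/3763)
  = (3763/1509)    [QR: 1509 ≡ 1 mod 4, sign kept]
  = (745/1509)    [3763 ≡ 745 mod 1509]
  = (1509/745)    [QR: 745 ≡ 1 mod 4, sign kept]
  = (19/745)    [1509 ≡ 19 mod 745]
  = (745/19)    [QR: 745 ≡ 1 mod 4, sign kept]
  = (4/19)    [745 ≡ 4 mod 19]
  = (1/19)    [19 ≡ 3 mod 8 ⇒ (2/19)^2 = +1]
  = 1    [(1/19) = 1]
Product: (-1)·(1) = -1.

-1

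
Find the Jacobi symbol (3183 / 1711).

(3183 / 1711)
  = (1472 / 1711)    [3183 ≡ 1472 mod 1711]
  = (23 / 1711)    [1711 ≡ 7 mod 8 ⇒ (2 / 1711)^6 = +1]
  = -(1711 / 23)    [QR: both ≡ 3 mod 4, sign flips]
  = -(9 / 23)    [1711 ≡ 9 mod 23]
  = -(23 / 9)    [QR: 9 ≡ 1 mod 4, sign kept]
  = -(5 / 9)    [23 ≡ 5 mod 9]
  = -(9 / 5)    [QR: 5 ≡ 1 mod 4, sign kept]
  = -(4 / 5)    [9 ≡ 4 mod 5]
  = -(1 / 5)    [5 ≡ 5 mod 8 ⇒ (2 / 5)^2 = +1]
  = -1    [(1 / 5) = 1]

-1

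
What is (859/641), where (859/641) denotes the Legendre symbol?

-1

Reduce the numerator: 859 ≡ 218 (mod 641), so (859/641) = (218/641).
Factor out 2: 218 = 2·109. Since 641 ≡ 1 (mod 8), (2/641) = +1. Now have (109/641).
109 ≡ 1 (mod 4), so quadratic reciprocity gives (109/641) = (641/109). Reduce: 641 ≡ 96 (mod 109). Now have (96/109).
Factor out 2: 96 = 2^5·3. Since 109 ≡ 5 (mod 8), (2/109) = -1, and (2/109)^5 = -1. Now have -(3/109).
109 ≡ 1 (mod 4), so quadratic reciprocity gives (3/109) = (109/3). Reduce: 109 ≡ 1 (mod 3). Now have -(1/3).
(1/3) = 1. Collecting the sign factors: -1.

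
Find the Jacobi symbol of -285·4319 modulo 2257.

By multiplicativity, (-285·4319/2257) = (-285/2257)·(4319/2257).
First factor (-285/2257):
Reduce the numerator: -285 ≡ 1972 (mod 2257), so (-285/2257) = (1972/2257).
Factor out 2: 1972 = 2^2·493. Since 2257 ≡ 1 (mod 8), (2/2257) = +1, and (2/2257)^2 = +1. Now have (493/2257).
493 ≡ 1 (mod 4), so quadratic reciprocity gives (493/2257) = (2257/493). Reduce: 2257 ≡ 285 (mod 493). Now have (285/493).
285 ≡ 1 (mod 4), so quadratic reciprocity gives (285/493) = (493/285). Reduce: 493 ≡ 208 (mod 285). Now have (208/285).
Factor out 2: 208 = 2^4·13. Since 285 ≡ 5 (mod 8), (2/285) = -1, and (2/285)^4 = +1. Now have (13/285).
13 ≡ 1 (mod 4), so quadratic reciprocity gives (13/285) = (285/13). Reduce: 285 ≡ 12 (mod 13). Now have (12/13).
Factor out 2: 12 = 2^2·3. Since 13 ≡ 5 (mod 8), (2/13) = -1, and (2/13)^2 = +1. Now have (3/13).
13 ≡ 1 (mod 4), so quadratic reciprocity gives (3/13) = (13/3). Reduce: 13 ≡ 1 (mod 3). Now have (1/3).
(1/3) = 1. Collecting the sign factors: 1.
Second factor (4319/2257):
Reduce the numerator: 4319 ≡ 2062 (mod 2257), so (4319/2257) = (2062/2257).
Factor out 2: 2062 = 2·1031. Since 2257 ≡ 1 (mod 8), (2/2257) = +1. Now have (1031/2257).
2257 ≡ 1 (mod 4), so quadratic reciprocity gives (1031/2257) = (2257/1031). Reduce: 2257 ≡ 195 (mod 1031). Now have (195/1031).
Both 195 ≡ 3 and 1031 ≡ 3 (mod 4), so reciprocity gives (195/1031) = -(1031/195). Reduce: 1031 ≡ 56 (mod 195). Now have -(56/195).
Factor out 2: 56 = 2^3·7. Since 195 ≡ 3 (mod 8), (2/195) = -1, and (2/195)^3 = -1. Now have (7/195).
Both 7 ≡ 3 and 195 ≡ 3 (mod 4), so reciprocity gives (7/195) = -(195/7). Reduce: 195 ≡ 6 (mod 7). Now have -(6/7).
Factor out 2: 6 = 2·3. Since 7 ≡ 7 (mod 8), (2/7) = +1. Now have -(3/7).
Both 3 ≡ 3 and 7 ≡ 3 (mod 4), so reciprocity gives (3/7) = -(7/3). Reduce: 7 ≡ 1 (mod 3). Now have (1/3).
(1/3) = 1. Collecting the sign factors: 1.
Product: (1)·(1) = 1.

1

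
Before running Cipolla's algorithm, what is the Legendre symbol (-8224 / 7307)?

(-8224 / 7307)
  = -(8224 / 7307)    [7307 ≡ 3 mod 4 ⇒ (-1 / 7307) = -1]
  = -(917 / 7307)    [8224 ≡ 917 mod 7307]
  = -(7307 / 917)    [QR: 917 ≡ 1 mod 4, sign kept]
  = -(888 / 917)    [7307 ≡ 888 mod 917]
  = (111 / 917)    [917 ≡ 5 mod 8 ⇒ (2 / 917)^3 = -1]
  = (917 / 111)    [QR: 917 ≡ 1 mod 4, sign kept]
  = (29 / 111)    [917 ≡ 29 mod 111]
  = (111 / 29)    [QR: 29 ≡ 1 mod 4, sign kept]
  = (24 / 29)    [111 ≡ 24 mod 29]
  = -(3 / 29)    [29 ≡ 5 mod 8 ⇒ (2 / 29)^3 = -1]
  = -(29 / 3)    [QR: 29 ≡ 1 mod 4, sign kept]
  = -(2 / 3)    [29 ≡ 2 mod 3]
  = (1 / 3)    [3 ≡ 3 mod 8 ⇒ (2 / 3) = -1]
  = 1    [(1 / 3) = 1]

1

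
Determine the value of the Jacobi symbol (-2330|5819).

(-2330|5819)
  = -(2330|5819)    [5819 ≡ 3 mod 4 ⇒ (-1|5819) = -1]
  = (1165|5819)    [5819 ≡ 3 mod 8 ⇒ (2|5819) = -1]
  = (5819|1165)    [QR: 1165 ≡ 1 mod 4, sign kept]
  = (1159|1165)    [5819 ≡ 1159 mod 1165]
  = (1165|1159)    [QR: 1165 ≡ 1 mod 4, sign kept]
  = (6|1159)    [1165 ≡ 6 mod 1159]
  = (3|1159)    [1159 ≡ 7 mod 8 ⇒ (2|1159) = +1]
  = -(1159|3)    [QR: both ≡ 3 mod 4, sign flips]
  = -(1|3)    [1159 ≡ 1 mod 3]
  = -1    [(1|3) = 1]

-1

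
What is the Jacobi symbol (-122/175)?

1

(-122/175)
  = -(122/175)    [175 ≡ 3 mod 4 ⇒ (-1/175) = -1]
  = -(61/175)    [175 ≡ 7 mod 8 ⇒ (2/175) = +1]
  = -(175/61)    [QR: 61 ≡ 1 mod 4, sign kept]
  = -(53/61)    [175 ≡ 53 mod 61]
  = -(61/53)    [QR: 53 ≡ 1 mod 4, sign kept]
  = -(8/53)    [61 ≡ 8 mod 53]
  = (1/53)    [53 ≡ 5 mod 8 ⇒ (2/53)^3 = -1]
  = 1    [(1/53) = 1]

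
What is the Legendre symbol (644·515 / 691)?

By multiplicativity, (644·515 / 691) = (644 / 691)·(515 / 691).
First factor (644 / 691):
(644 / 691)
  = (161 / 691)    [691 ≡ 3 mod 8 ⇒ (2 / 691)^2 = +1]
  = (691 / 161)    [QR: 161 ≡ 1 mod 4, sign kept]
  = (47 / 161)    [691 ≡ 47 mod 161]
  = (161 / 47)    [QR: 161 ≡ 1 mod 4, sign kept]
  = (20 / 47)    [161 ≡ 20 mod 47]
  = (5 / 47)    [47 ≡ 7 mod 8 ⇒ (2 / 47)^2 = +1]
  = (47 / 5)    [QR: 5 ≡ 1 mod 4, sign kept]
  = (2 / 5)    [47 ≡ 2 mod 5]
  = -(1 / 5)    [5 ≡ 5 mod 8 ⇒ (2 / 5) = -1]
  = -1    [(1 / 5) = 1]
Second factor (515 / 691):
(515 / 691)
  = -(691 / 515)    [QR: both ≡ 3 mod 4, sign flips]
  = -(176 / 515)    [691 ≡ 176 mod 515]
  = -(11 / 515)    [515 ≡ 3 mod 8 ⇒ (2 / 515)^4 = +1]
  = (515 / 11)    [QR: both ≡ 3 mod 4, sign flips]
  = (9 / 11)    [515 ≡ 9 mod 11]
  = (11 / 9)    [QR: 9 ≡ 1 mod 4, sign kept]
  = (2 / 9)    [11 ≡ 2 mod 9]
  = (1 / 9)    [9 ≡ 1 mod 8 ⇒ (2 / 9) = +1]
  = 1    [(1 / 9) = 1]
Product: (-1)·(1) = -1.

-1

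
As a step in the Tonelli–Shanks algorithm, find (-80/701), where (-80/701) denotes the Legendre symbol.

Reduce the numerator: -80 ≡ 621 (mod 701), so (-80/701) = (621/701).
621 ≡ 1 (mod 4), so quadratic reciprocity gives (621/701) = (701/621). Reduce: 701 ≡ 80 (mod 621). Now have (80/621).
Factor out 2: 80 = 2^4·5. Since 621 ≡ 5 (mod 8), (2/621) = -1, and (2/621)^4 = +1. Now have (5/621).
5 ≡ 1 (mod 4), so quadratic reciprocity gives (5/621) = (621/5). Reduce: 621 ≡ 1 (mod 5). Now have (1/5).
(1/5) = 1. Collecting the sign factors: 1.

1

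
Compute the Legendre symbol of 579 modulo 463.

1

(579/463)
  = (116/463)    [579 ≡ 116 mod 463]
  = (29/463)    [463 ≡ 7 mod 8 ⇒ (2/463)^2 = +1]
  = (463/29)    [QR: 29 ≡ 1 mod 4, sign kept]
  = (28/29)    [463 ≡ 28 mod 29]
  = (7/29)    [29 ≡ 5 mod 8 ⇒ (2/29)^2 = +1]
  = (29/7)    [QR: 29 ≡ 1 mod 4, sign kept]
  = (1/7)    [29 ≡ 1 mod 7]
  = 1    [(1/7) = 1]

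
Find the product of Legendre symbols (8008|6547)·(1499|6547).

-1

By multiplicativity, (8008·1499|6547) = (8008|6547)·(1499|6547).
First factor (8008|6547):
(8008|6547)
  = (1461|6547)    [8008 ≡ 1461 mod 6547]
  = (6547|1461)    [QR: 1461 ≡ 1 mod 4, sign kept]
  = (703|1461)    [6547 ≡ 703 mod 1461]
  = (1461|703)    [QR: 1461 ≡ 1 mod 4, sign kept]
  = (55|703)    [1461 ≡ 55 mod 703]
  = -(703|55)    [QR: both ≡ 3 mod 4, sign flips]
  = -(43|55)    [703 ≡ 43 mod 55]
  = (55|43)    [QR: both ≡ 3 mod 4, sign flips]
  = (12|43)    [55 ≡ 12 mod 43]
  = (3|43)    [43 ≡ 3 mod 8 ⇒ (2|43)^2 = +1]
  = -(43|3)    [QR: both ≡ 3 mod 4, sign flips]
  = -(1|3)    [43 ≡ 1 mod 3]
  = -1    [(1|3) = 1]
Second factor (1499|6547):
(1499|6547)
  = -(6547|1499)    [QR: both ≡ 3 mod 4, sign flips]
  = -(551|1499)    [6547 ≡ 551 mod 1499]
  = (1499|551)    [QR: both ≡ 3 mod 4, sign flips]
  = (397|551)    [1499 ≡ 397 mod 551]
  = (551|397)    [QR: 397 ≡ 1 mod 4, sign kept]
  = (154|397)    [551 ≡ 154 mod 397]
  = -(77|397)    [397 ≡ 5 mod 8 ⇒ (2|397) = -1]
  = -(397|77)    [QR: 77 ≡ 1 mod 4, sign kept]
  = -(12|77)    [397 ≡ 12 mod 77]
  = -(3|77)    [77 ≡ 5 mod 8 ⇒ (2|77)^2 = +1]
  = -(77|3)    [QR: 77 ≡ 1 mod 4, sign kept]
  = -(2|3)    [77 ≡ 2 mod 3]
  = (1|3)    [3 ≡ 3 mod 8 ⇒ (2|3) = -1]
  = 1    [(1|3) = 1]
Product: (-1)·(1) = -1.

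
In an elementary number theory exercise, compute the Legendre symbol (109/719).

-1

109 ≡ 1 (mod 4), so quadratic reciprocity gives (109/719) = (719/109). Reduce: 719 ≡ 65 (mod 109). Now have (65/109).
65 ≡ 1 (mod 4), so quadratic reciprocity gives (65/109) = (109/65). Reduce: 109 ≡ 44 (mod 65). Now have (44/65).
Factor out 2: 44 = 2^2·11. Since 65 ≡ 1 (mod 8), (2/65) = +1, and (2/65)^2 = +1. Now have (11/65).
65 ≡ 1 (mod 4), so quadratic reciprocity gives (11/65) = (65/11). Reduce: 65 ≡ 10 (mod 11). Now have (10/11).
Factor out 2: 10 = 2·5. Since 11 ≡ 3 (mod 8), (2/11) = -1. Now have -(5/11).
5 ≡ 1 (mod 4), so quadratic reciprocity gives (5/11) = (11/5). Reduce: 11 ≡ 1 (mod 5). Now have -(1/5).
(1/5) = 1. Collecting the sign factors: -1.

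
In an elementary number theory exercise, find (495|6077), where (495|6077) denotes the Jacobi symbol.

-1

(495|6077)
  = (6077|495)    [QR: 6077 ≡ 1 mod 4, sign kept]
  = (137|495)    [6077 ≡ 137 mod 495]
  = (495|137)    [QR: 137 ≡ 1 mod 4, sign kept]
  = (84|137)    [495 ≡ 84 mod 137]
  = (21|137)    [137 ≡ 1 mod 8 ⇒ (2|137)^2 = +1]
  = (137|21)    [QR: 21 ≡ 1 mod 4, sign kept]
  = (11|21)    [137 ≡ 11 mod 21]
  = (21|11)    [QR: 21 ≡ 1 mod 4, sign kept]
  = (10|11)    [21 ≡ 10 mod 11]
  = -(5|11)    [11 ≡ 3 mod 8 ⇒ (2|11) = -1]
  = -(11|5)    [QR: 5 ≡ 1 mod 4, sign kept]
  = -(1|5)    [11 ≡ 1 mod 5]
  = -1    [(1|5) = 1]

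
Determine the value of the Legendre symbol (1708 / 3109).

-1

Factor out 2: 1708 = 2^2·427. Since 3109 ≡ 5 (mod 8), (2 / 3109) = -1, and (2 / 3109)^2 = +1. Now have (427 / 3109).
3109 ≡ 1 (mod 4), so quadratic reciprocity gives (427 / 3109) = (3109 / 427). Reduce: 3109 ≡ 120 (mod 427). Now have (120 / 427).
Factor out 2: 120 = 2^3·15. Since 427 ≡ 3 (mod 8), (2 / 427) = -1, and (2 / 427)^3 = -1. Now have -(15 / 427).
Both 15 ≡ 3 and 427 ≡ 3 (mod 4), so reciprocity gives (15 / 427) = -(427 / 15). Reduce: 427 ≡ 7 (mod 15). Now have (7 / 15).
Both 7 ≡ 3 and 15 ≡ 3 (mod 4), so reciprocity gives (7 / 15) = -(15 / 7). Reduce: 15 ≡ 1 (mod 7). Now have -(1 / 7).
(1 / 7) = 1. Collecting the sign factors: -1.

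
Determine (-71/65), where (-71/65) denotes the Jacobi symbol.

-1

Reduce the numerator: -71 ≡ 59 (mod 65), so (-71/65) = (59/65).
65 ≡ 1 (mod 4), so quadratic reciprocity gives (59/65) = (65/59). Reduce: 65 ≡ 6 (mod 59). Now have (6/59).
Factor out 2: 6 = 2·3. Since 59 ≡ 3 (mod 8), (2/59) = -1. Now have -(3/59).
Both 3 ≡ 3 and 59 ≡ 3 (mod 4), so reciprocity gives (3/59) = -(59/3). Reduce: 59 ≡ 2 (mod 3). Now have (2/3).
Factor out 2: 2 = 2. Since 3 ≡ 3 (mod 8), (2/3) = -1. Now have -(1/3).
(1/3) = 1. Collecting the sign factors: -1.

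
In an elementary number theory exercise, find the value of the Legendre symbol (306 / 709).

(306 / 709)
  = -(153 / 709)    [709 ≡ 5 mod 8 ⇒ (2 / 709) = -1]
  = -(709 / 153)    [QR: 153 ≡ 1 mod 4, sign kept]
  = -(97 / 153)    [709 ≡ 97 mod 153]
  = -(153 / 97)    [QR: 97 ≡ 1 mod 4, sign kept]
  = -(56 / 97)    [153 ≡ 56 mod 97]
  = -(7 / 97)    [97 ≡ 1 mod 8 ⇒ (2 / 97)^3 = +1]
  = -(97 / 7)    [QR: 97 ≡ 1 mod 4, sign kept]
  = -(6 / 7)    [97 ≡ 6 mod 7]
  = -(3 / 7)    [7 ≡ 7 mod 8 ⇒ (2 / 7) = +1]
  = (7 / 3)    [QR: both ≡ 3 mod 4, sign flips]
  = (1 / 3)    [7 ≡ 1 mod 3]
  = 1    [(1 / 3) = 1]

1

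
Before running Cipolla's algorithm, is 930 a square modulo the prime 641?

yes

(930|641)
  = (289|641)    [930 ≡ 289 mod 641]
  = (641|289)    [QR: 289 ≡ 1 mod 4, sign kept]
  = (63|289)    [641 ≡ 63 mod 289]
  = (289|63)    [QR: 289 ≡ 1 mod 4, sign kept]
  = (37|63)    [289 ≡ 37 mod 63]
  = (63|37)    [QR: 37 ≡ 1 mod 4, sign kept]
  = (26|37)    [63 ≡ 26 mod 37]
  = -(13|37)    [37 ≡ 5 mod 8 ⇒ (2|37) = -1]
  = -(37|13)    [QR: 13 ≡ 1 mod 4, sign kept]
  = -(11|13)    [37 ≡ 11 mod 13]
  = -(13|11)    [QR: 13 ≡ 1 mod 4, sign kept]
  = -(2|11)    [13 ≡ 2 mod 11]
  = (1|11)    [11 ≡ 3 mod 8 ⇒ (2|11) = -1]
  = 1    [(1|11) = 1]
(930|641) = 1, and 641 is prime, so 930 is a quadratic residue mod 641.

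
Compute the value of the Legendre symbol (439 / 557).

(439 / 557)
  = (557 / 439)    [QR: 557 ≡ 1 mod 4, sign kept]
  = (118 / 439)    [557 ≡ 118 mod 439]
  = (59 / 439)    [439 ≡ 7 mod 8 ⇒ (2 / 439) = +1]
  = -(439 / 59)    [QR: both ≡ 3 mod 4, sign flips]
  = -(26 / 59)    [439 ≡ 26 mod 59]
  = (13 / 59)    [59 ≡ 3 mod 8 ⇒ (2 / 59) = -1]
  = (59 / 13)    [QR: 13 ≡ 1 mod 4, sign kept]
  = (7 / 13)    [59 ≡ 7 mod 13]
  = (13 / 7)    [QR: 13 ≡ 1 mod 4, sign kept]
  = (6 / 7)    [13 ≡ 6 mod 7]
  = (3 / 7)    [7 ≡ 7 mod 8 ⇒ (2 / 7) = +1]
  = -(7 / 3)    [QR: both ≡ 3 mod 4, sign flips]
  = -(1 / 3)    [7 ≡ 1 mod 3]
  = -1    [(1 / 3) = 1]

-1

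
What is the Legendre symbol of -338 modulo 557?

Pull out -1: (-338|557) = (-1|557)·(338|557). Since 557 ≡ 1 (mod 4), (-1|557) = +1. Now have (338|557).
Factor out 2: 338 = 2·169. Since 557 ≡ 5 (mod 8), (2|557) = -1. Now have -(169|557).
169 ≡ 1 (mod 4), so quadratic reciprocity gives (169|557) = (557|169). Reduce: 557 ≡ 50 (mod 169). Now have -(50|169).
Factor out 2: 50 = 2·25. Since 169 ≡ 1 (mod 8), (2|169) = +1. Now have -(25|169).
25 ≡ 1 (mod 4), so quadratic reciprocity gives (25|169) = (169|25). Reduce: 169 ≡ 19 (mod 25). Now have -(19|25).
25 ≡ 1 (mod 4), so quadratic reciprocity gives (19|25) = (25|19). Reduce: 25 ≡ 6 (mod 19). Now have -(6|19).
Factor out 2: 6 = 2·3. Since 19 ≡ 3 (mod 8), (2|19) = -1. Now have (3|19).
Both 3 ≡ 3 and 19 ≡ 3 (mod 4), so reciprocity gives (3|19) = -(19|3). Reduce: 19 ≡ 1 (mod 3). Now have -(1|3).
(1|3) = 1. Collecting the sign factors: -1.

-1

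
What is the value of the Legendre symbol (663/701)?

(663/701)
  = (701/663)    [QR: 701 ≡ 1 mod 4, sign kept]
  = (38/663)    [701 ≡ 38 mod 663]
  = (19/663)    [663 ≡ 7 mod 8 ⇒ (2/663) = +1]
  = -(663/19)    [QR: both ≡ 3 mod 4, sign flips]
  = -(17/19)    [663 ≡ 17 mod 19]
  = -(19/17)    [QR: 17 ≡ 1 mod 4, sign kept]
  = -(2/17)    [19 ≡ 2 mod 17]
  = -(1/17)    [17 ≡ 1 mod 8 ⇒ (2/17) = +1]
  = -1    [(1/17) = 1]

-1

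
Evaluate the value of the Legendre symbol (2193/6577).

(2193/6577)
  = (6577/2193)    [QR: 2193 ≡ 1 mod 4, sign kept]
  = (2191/2193)    [6577 ≡ 2191 mod 2193]
  = (2193/2191)    [QR: 2193 ≡ 1 mod 4, sign kept]
  = (2/2191)    [2193 ≡ 2 mod 2191]
  = (1/2191)    [2191 ≡ 7 mod 8 ⇒ (2/2191) = +1]
  = 1    [(1/2191) = 1]

1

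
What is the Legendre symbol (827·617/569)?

By multiplicativity, (827·617/569) = (827/569)·(617/569).
First factor (827/569):
(827/569)
  = (258/569)    [827 ≡ 258 mod 569]
  = (129/569)    [569 ≡ 1 mod 8 ⇒ (2/569) = +1]
  = (569/129)    [QR: 129 ≡ 1 mod 4, sign kept]
  = (53/129)    [569 ≡ 53 mod 129]
  = (129/53)    [QR: 53 ≡ 1 mod 4, sign kept]
  = (23/53)    [129 ≡ 23 mod 53]
  = (53/23)    [QR: 53 ≡ 1 mod 4, sign kept]
  = (7/23)    [53 ≡ 7 mod 23]
  = -(23/7)    [QR: both ≡ 3 mod 4, sign flips]
  = -(2/7)    [23 ≡ 2 mod 7]
  = -(1/7)    [7 ≡ 7 mod 8 ⇒ (2/7) = +1]
  = -1    [(1/7) = 1]
Second factor (617/569):
(617/569)
  = (48/569)    [617 ≡ 48 mod 569]
  = (3/569)    [569 ≡ 1 mod 8 ⇒ (2/569)^4 = +1]
  = (569/3)    [QR: 569 ≡ 1 mod 4, sign kept]
  = (2/3)    [569 ≡ 2 mod 3]
  = -(1/3)    [3 ≡ 3 mod 8 ⇒ (2/3) = -1]
  = -1    [(1/3) = 1]
Product: (-1)·(-1) = 1.

1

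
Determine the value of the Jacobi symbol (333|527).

1

(333|527)
  = (527|333)    [QR: 333 ≡ 1 mod 4, sign kept]
  = (194|333)    [527 ≡ 194 mod 333]
  = -(97|333)    [333 ≡ 5 mod 8 ⇒ (2|333) = -1]
  = -(333|97)    [QR: 97 ≡ 1 mod 4, sign kept]
  = -(42|97)    [333 ≡ 42 mod 97]
  = -(21|97)    [97 ≡ 1 mod 8 ⇒ (2|97) = +1]
  = -(97|21)    [QR: 21 ≡ 1 mod 4, sign kept]
  = -(13|21)    [97 ≡ 13 mod 21]
  = -(21|13)    [QR: 13 ≡ 1 mod 4, sign kept]
  = -(8|13)    [21 ≡ 8 mod 13]
  = (1|13)    [13 ≡ 5 mod 8 ⇒ (2|13)^3 = -1]
  = 1    [(1|13) = 1]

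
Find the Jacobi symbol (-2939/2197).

1

Pull out -1: (-2939/2197) = (-1/2197)·(2939/2197). Since 2197 ≡ 1 (mod 4), (-1/2197) = +1. Now have (2939/2197).
Reduce the numerator: 2939 ≡ 742 (mod 2197), so (2939/2197) = (742/2197).
Factor out 2: 742 = 2·371. Since 2197 ≡ 5 (mod 8), (2/2197) = -1. Now have -(371/2197).
2197 ≡ 1 (mod 4), so quadratic reciprocity gives (371/2197) = (2197/371). Reduce: 2197 ≡ 342 (mod 371). Now have -(342/371).
Factor out 2: 342 = 2·171. Since 371 ≡ 3 (mod 8), (2/371) = -1. Now have (171/371).
Both 171 ≡ 3 and 371 ≡ 3 (mod 4), so reciprocity gives (171/371) = -(371/171). Reduce: 371 ≡ 29 (mod 171). Now have -(29/171).
29 ≡ 1 (mod 4), so quadratic reciprocity gives (29/171) = (171/29). Reduce: 171 ≡ 26 (mod 29). Now have -(26/29).
Factor out 2: 26 = 2·13. Since 29 ≡ 5 (mod 8), (2/29) = -1. Now have (13/29).
13 ≡ 1 (mod 4), so quadratic reciprocity gives (13/29) = (29/13). Reduce: 29 ≡ 3 (mod 13). Now have (3/13).
13 ≡ 1 (mod 4), so quadratic reciprocity gives (3/13) = (13/3). Reduce: 13 ≡ 1 (mod 3). Now have (1/3).
(1/3) = 1. Collecting the sign factors: 1.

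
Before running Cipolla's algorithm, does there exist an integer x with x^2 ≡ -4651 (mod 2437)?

no

Reduce the numerator: -4651 ≡ 223 (mod 2437), so (-4651/2437) = (223/2437).
2437 ≡ 1 (mod 4), so quadratic reciprocity gives (223/2437) = (2437/223). Reduce: 2437 ≡ 207 (mod 223). Now have (207/223).
Both 207 ≡ 3 and 223 ≡ 3 (mod 4), so reciprocity gives (207/223) = -(223/207). Reduce: 223 ≡ 16 (mod 207). Now have -(16/207).
Factor out 2: 16 = 2^4. Since 207 ≡ 7 (mod 8), (2/207) = +1, and (2/207)^4 = +1. Now have -(1/207).
(1/207) = 1. Collecting the sign factors: -1.
(-4651/2437) = -1, and 2437 is prime, so -4651 is not a quadratic residue mod 2437.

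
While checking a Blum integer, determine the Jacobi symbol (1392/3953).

(1392/3953)
  = (87/3953)    [3953 ≡ 1 mod 8 ⇒ (2/3953)^4 = +1]
  = (3953/87)    [QR: 3953 ≡ 1 mod 4, sign kept]
  = (38/87)    [3953 ≡ 38 mod 87]
  = (19/87)    [87 ≡ 7 mod 8 ⇒ (2/87) = +1]
  = -(87/19)    [QR: both ≡ 3 mod 4, sign flips]
  = -(11/19)    [87 ≡ 11 mod 19]
  = (19/11)    [QR: both ≡ 3 mod 4, sign flips]
  = (8/11)    [19 ≡ 8 mod 11]
  = -(1/11)    [11 ≡ 3 mod 8 ⇒ (2/11)^3 = -1]
  = -1    [(1/11) = 1]

-1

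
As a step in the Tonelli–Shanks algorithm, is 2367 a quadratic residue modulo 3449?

(2367|3449)
  = (3449|2367)    [QR: 3449 ≡ 1 mod 4, sign kept]
  = (1082|2367)    [3449 ≡ 1082 mod 2367]
  = (541|2367)    [2367 ≡ 7 mod 8 ⇒ (2|2367) = +1]
  = (2367|541)    [QR: 541 ≡ 1 mod 4, sign kept]
  = (203|541)    [2367 ≡ 203 mod 541]
  = (541|203)    [QR: 541 ≡ 1 mod 4, sign kept]
  = (135|203)    [541 ≡ 135 mod 203]
  = -(203|135)    [QR: both ≡ 3 mod 4, sign flips]
  = -(68|135)    [203 ≡ 68 mod 135]
  = -(17|135)    [135 ≡ 7 mod 8 ⇒ (2|135)^2 = +1]
  = -(135|17)    [QR: 17 ≡ 1 mod 4, sign kept]
  = -(16|17)    [135 ≡ 16 mod 17]
  = -(1|17)    [17 ≡ 1 mod 8 ⇒ (2|17)^4 = +1]
  = -1    [(1|17) = 1]
The Legendre symbol is -1, so x^2 ≡ 2367 (mod 3449) has no solution.

no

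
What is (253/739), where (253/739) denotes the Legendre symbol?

-1

253 ≡ 1 (mod 4), so quadratic reciprocity gives (253/739) = (739/253). Reduce: 739 ≡ 233 (mod 253). Now have (233/253).
233 ≡ 1 (mod 4), so quadratic reciprocity gives (233/253) = (253/233). Reduce: 253 ≡ 20 (mod 233). Now have (20/233).
Factor out 2: 20 = 2^2·5. Since 233 ≡ 1 (mod 8), (2/233) = +1, and (2/233)^2 = +1. Now have (5/233).
5 ≡ 1 (mod 4), so quadratic reciprocity gives (5/233) = (233/5). Reduce: 233 ≡ 3 (mod 5). Now have (3/5).
5 ≡ 1 (mod 4), so quadratic reciprocity gives (3/5) = (5/3). Reduce: 5 ≡ 2 (mod 3). Now have (2/3).
Factor out 2: 2 = 2. Since 3 ≡ 3 (mod 8), (2/3) = -1. Now have -(1/3).
(1/3) = 1. Collecting the sign factors: -1.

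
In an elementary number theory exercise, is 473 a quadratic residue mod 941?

no

(473/941)
  = (941/473)    [QR: 473 ≡ 1 mod 4, sign kept]
  = (468/473)    [941 ≡ 468 mod 473]
  = (117/473)    [473 ≡ 1 mod 8 ⇒ (2/473)^2 = +1]
  = (473/117)    [QR: 117 ≡ 1 mod 4, sign kept]
  = (5/117)    [473 ≡ 5 mod 117]
  = (117/5)    [QR: 5 ≡ 1 mod 4, sign kept]
  = (2/5)    [117 ≡ 2 mod 5]
  = -(1/5)    [5 ≡ 5 mod 8 ⇒ (2/5) = -1]
  = -1    [(1/5) = 1]
The Legendre symbol is -1, so x^2 ≡ 473 (mod 941) has no solution.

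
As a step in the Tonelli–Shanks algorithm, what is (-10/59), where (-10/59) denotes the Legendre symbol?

(-10/59)
  = -(10/59)    [59 ≡ 3 mod 4 ⇒ (-1/59) = -1]
  = (5/59)    [59 ≡ 3 mod 8 ⇒ (2/59) = -1]
  = (59/5)    [QR: 5 ≡ 1 mod 4, sign kept]
  = (4/5)    [59 ≡ 4 mod 5]
  = (1/5)    [5 ≡ 5 mod 8 ⇒ (2/5)^2 = +1]
  = 1    [(1/5) = 1]

1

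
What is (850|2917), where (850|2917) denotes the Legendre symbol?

1

(850|2917)
  = -(425|2917)    [2917 ≡ 5 mod 8 ⇒ (2|2917) = -1]
  = -(2917|425)    [QR: 425 ≡ 1 mod 4, sign kept]
  = -(367|425)    [2917 ≡ 367 mod 425]
  = -(425|367)    [QR: 425 ≡ 1 mod 4, sign kept]
  = -(58|367)    [425 ≡ 58 mod 367]
  = -(29|367)    [367 ≡ 7 mod 8 ⇒ (2|367) = +1]
  = -(367|29)    [QR: 29 ≡ 1 mod 4, sign kept]
  = -(19|29)    [367 ≡ 19 mod 29]
  = -(29|19)    [QR: 29 ≡ 1 mod 4, sign kept]
  = -(10|19)    [29 ≡ 10 mod 19]
  = (5|19)    [19 ≡ 3 mod 8 ⇒ (2|19) = -1]
  = (19|5)    [QR: 5 ≡ 1 mod 4, sign kept]
  = (4|5)    [19 ≡ 4 mod 5]
  = (1|5)    [5 ≡ 5 mod 8 ⇒ (2|5)^2 = +1]
  = 1    [(1|5) = 1]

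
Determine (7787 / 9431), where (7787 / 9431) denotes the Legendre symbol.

(7787 / 9431)
  = -(9431 / 7787)    [QR: both ≡ 3 mod 4, sign flips]
  = -(1644 / 7787)    [9431 ≡ 1644 mod 7787]
  = -(411 / 7787)    [7787 ≡ 3 mod 8 ⇒ (2 / 7787)^2 = +1]
  = (7787 / 411)    [QR: both ≡ 3 mod 4, sign flips]
  = (389 / 411)    [7787 ≡ 389 mod 411]
  = (411 / 389)    [QR: 389 ≡ 1 mod 4, sign kept]
  = (22 / 389)    [411 ≡ 22 mod 389]
  = -(11 / 389)    [389 ≡ 5 mod 8 ⇒ (2 / 389) = -1]
  = -(389 / 11)    [QR: 389 ≡ 1 mod 4, sign kept]
  = -(4 / 11)    [389 ≡ 4 mod 11]
  = -(1 / 11)    [11 ≡ 3 mod 8 ⇒ (2 / 11)^2 = +1]
  = -1    [(1 / 11) = 1]

-1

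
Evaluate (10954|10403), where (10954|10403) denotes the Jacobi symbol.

(10954|10403)
  = (551|10403)    [10954 ≡ 551 mod 10403]
  = -(10403|551)    [QR: both ≡ 3 mod 4, sign flips]
  = -(485|551)    [10403 ≡ 485 mod 551]
  = -(551|485)    [QR: 485 ≡ 1 mod 4, sign kept]
  = -(66|485)    [551 ≡ 66 mod 485]
  = (33|485)    [485 ≡ 5 mod 8 ⇒ (2|485) = -1]
  = (485|33)    [QR: 33 ≡ 1 mod 4, sign kept]
  = (23|33)    [485 ≡ 23 mod 33]
  = (33|23)    [QR: 33 ≡ 1 mod 4, sign kept]
  = (10|23)    [33 ≡ 10 mod 23]
  = (5|23)    [23 ≡ 7 mod 8 ⇒ (2|23) = +1]
  = (23|5)    [QR: 5 ≡ 1 mod 4, sign kept]
  = (3|5)    [23 ≡ 3 mod 5]
  = (5|3)    [QR: 5 ≡ 1 mod 4, sign kept]
  = (2|3)    [5 ≡ 2 mod 3]
  = -(1|3)    [3 ≡ 3 mod 8 ⇒ (2|3) = -1]
  = -1    [(1|3) = 1]

-1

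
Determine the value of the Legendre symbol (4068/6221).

-1

(4068/6221)
  = (1017/6221)    [6221 ≡ 5 mod 8 ⇒ (2/6221)^2 = +1]
  = (6221/1017)    [QR: 1017 ≡ 1 mod 4, sign kept]
  = (119/1017)    [6221 ≡ 119 mod 1017]
  = (1017/119)    [QR: 1017 ≡ 1 mod 4, sign kept]
  = (65/119)    [1017 ≡ 65 mod 119]
  = (119/65)    [QR: 65 ≡ 1 mod 4, sign kept]
  = (54/65)    [119 ≡ 54 mod 65]
  = (27/65)    [65 ≡ 1 mod 8 ⇒ (2/65) = +1]
  = (65/27)    [QR: 65 ≡ 1 mod 4, sign kept]
  = (11/27)    [65 ≡ 11 mod 27]
  = -(27/11)    [QR: both ≡ 3 mod 4, sign flips]
  = -(5/11)    [27 ≡ 5 mod 11]
  = -(11/5)    [QR: 5 ≡ 1 mod 4, sign kept]
  = -(1/5)    [11 ≡ 1 mod 5]
  = -1    [(1/5) = 1]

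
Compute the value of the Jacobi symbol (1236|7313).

0

(1236|7313)
  = (309|7313)    [7313 ≡ 1 mod 8 ⇒ (2|7313)^2 = +1]
  = (7313|309)    [QR: 309 ≡ 1 mod 4, sign kept]
  = (206|309)    [7313 ≡ 206 mod 309]
  = -(103|309)    [309 ≡ 5 mod 8 ⇒ (2|309) = -1]
  = -(309|103)    [QR: 309 ≡ 1 mod 4, sign kept]
  = -(0|103)    [309 ≡ 0 mod 103]
  = 0    [numerator 0, gcd > 1]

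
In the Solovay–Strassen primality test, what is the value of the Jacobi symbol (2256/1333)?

(2256/1333)
  = (923/1333)    [2256 ≡ 923 mod 1333]
  = (1333/923)    [QR: 1333 ≡ 1 mod 4, sign kept]
  = (410/923)    [1333 ≡ 410 mod 923]
  = -(205/923)    [923 ≡ 3 mod 8 ⇒ (2/923) = -1]
  = -(923/205)    [QR: 205 ≡ 1 mod 4, sign kept]
  = -(103/205)    [923 ≡ 103 mod 205]
  = -(205/103)    [QR: 205 ≡ 1 mod 4, sign kept]
  = -(102/103)    [205 ≡ 102 mod 103]
  = -(51/103)    [103 ≡ 7 mod 8 ⇒ (2/103) = +1]
  = (103/51)    [QR: both ≡ 3 mod 4, sign flips]
  = (1/51)    [103 ≡ 1 mod 51]
  = 1    [(1/51) = 1]

1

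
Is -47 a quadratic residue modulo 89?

(-47/89)
  = (42/89)    [-47 ≡ 42 mod 89]
  = (21/89)    [89 ≡ 1 mod 8 ⇒ (2/89) = +1]
  = (89/21)    [QR: 21 ≡ 1 mod 4, sign kept]
  = (5/21)    [89 ≡ 5 mod 21]
  = (21/5)    [QR: 5 ≡ 1 mod 4, sign kept]
  = (1/5)    [21 ≡ 1 mod 5]
  = 1    [(1/5) = 1]
The Legendre symbol is 1, so x^2 ≡ -47 (mod 89) has solution.

yes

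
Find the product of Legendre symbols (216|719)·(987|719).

By multiplicativity, (216·987|719) = (216|719)·(987|719).
First factor (216|719):
(216|719)
  = (27|719)    [719 ≡ 7 mod 8 ⇒ (2|719)^3 = +1]
  = -(719|27)    [QR: both ≡ 3 mod 4, sign flips]
  = -(17|27)    [719 ≡ 17 mod 27]
  = -(27|17)    [QR: 17 ≡ 1 mod 4, sign kept]
  = -(10|17)    [27 ≡ 10 mod 17]
  = -(5|17)    [17 ≡ 1 mod 8 ⇒ (2|17) = +1]
  = -(17|5)    [QR: 5 ≡ 1 mod 4, sign kept]
  = -(2|5)    [17 ≡ 2 mod 5]
  = (1|5)    [5 ≡ 5 mod 8 ⇒ (2|5) = -1]
  = 1    [(1|5) = 1]
Second factor (987|719):
(987|719)
  = (268|719)    [987 ≡ 268 mod 719]
  = (67|719)    [719 ≡ 7 mod 8 ⇒ (2|719)^2 = +1]
  = -(719|67)    [QR: both ≡ 3 mod 4, sign flips]
  = -(49|67)    [719 ≡ 49 mod 67]
  = -(67|49)    [QR: 49 ≡ 1 mod 4, sign kept]
  = -(18|49)    [67 ≡ 18 mod 49]
  = -(9|49)    [49 ≡ 1 mod 8 ⇒ (2|49) = +1]
  = -(49|9)    [QR: 9 ≡ 1 mod 4, sign kept]
  = -(4|9)    [49 ≡ 4 mod 9]
  = -(1|9)    [9 ≡ 1 mod 8 ⇒ (2|9)^2 = +1]
  = -1    [(1|9) = 1]
Product: (1)·(-1) = -1.

-1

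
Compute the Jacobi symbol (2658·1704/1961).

By multiplicativity, (2658·1704/1961) = (2658/1961)·(1704/1961).
First factor (2658/1961):
(2658/1961)
  = (697/1961)    [2658 ≡ 697 mod 1961]
  = (1961/697)    [QR: 697 ≡ 1 mod 4, sign kept]
  = (567/697)    [1961 ≡ 567 mod 697]
  = (697/567)    [QR: 697 ≡ 1 mod 4, sign kept]
  = (130/567)    [697 ≡ 130 mod 567]
  = (65/567)    [567 ≡ 7 mod 8 ⇒ (2/567) = +1]
  = (567/65)    [QR: 65 ≡ 1 mod 4, sign kept]
  = (47/65)    [567 ≡ 47 mod 65]
  = (65/47)    [QR: 65 ≡ 1 mod 4, sign kept]
  = (18/47)    [65 ≡ 18 mod 47]
  = (9/47)    [47 ≡ 7 mod 8 ⇒ (2/47) = +1]
  = (47/9)    [QR: 9 ≡ 1 mod 4, sign kept]
  = (2/9)    [47 ≡ 2 mod 9]
  = (1/9)    [9 ≡ 1 mod 8 ⇒ (2/9) = +1]
  = 1    [(1/9) = 1]
Second factor (1704/1961):
(1704/1961)
  = (213/1961)    [1961 ≡ 1 mod 8 ⇒ (2/1961)^3 = +1]
  = (1961/213)    [QR: 213 ≡ 1 mod 4, sign kept]
  = (44/213)    [1961 ≡ 44 mod 213]
  = (11/213)    [213 ≡ 5 mod 8 ⇒ (2/213)^2 = +1]
  = (213/11)    [QR: 213 ≡ 1 mod 4, sign kept]
  = (4/11)    [213 ≡ 4 mod 11]
  = (1/11)    [11 ≡ 3 mod 8 ⇒ (2/11)^2 = +1]
  = 1    [(1/11) = 1]
Product: (1)·(1) = 1.

1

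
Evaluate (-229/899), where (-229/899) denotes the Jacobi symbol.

-1

Pull out -1: (-229/899) = (-1/899)·(229/899). Since 899 ≡ 3 (mod 4), (-1/899) = -1. Now have -(229/899).
229 ≡ 1 (mod 4), so quadratic reciprocity gives (229/899) = (899/229). Reduce: 899 ≡ 212 (mod 229). Now have -(212/229).
Factor out 2: 212 = 2^2·53. Since 229 ≡ 5 (mod 8), (2/229) = -1, and (2/229)^2 = +1. Now have -(53/229).
53 ≡ 1 (mod 4), so quadratic reciprocity gives (53/229) = (229/53). Reduce: 229 ≡ 17 (mod 53). Now have -(17/53).
17 ≡ 1 (mod 4), so quadratic reciprocity gives (17/53) = (53/17). Reduce: 53 ≡ 2 (mod 17). Now have -(2/17).
Factor out 2: 2 = 2. Since 17 ≡ 1 (mod 8), (2/17) = +1. Now have -(1/17).
(1/17) = 1. Collecting the sign factors: -1.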